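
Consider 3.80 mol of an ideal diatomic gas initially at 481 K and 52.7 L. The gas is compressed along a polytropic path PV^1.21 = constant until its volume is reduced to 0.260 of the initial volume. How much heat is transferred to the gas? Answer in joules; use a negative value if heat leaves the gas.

-11200 J

P₁ = nRT₁/V₁ = 3.80×8.314×481/52.7 = 288 kPa.
Polytropic n=1.21: T₂ = T₁(V₁/V₂)^(n−1) = 481×(3.85)^0.21 = 638 K; P₂ = P₁(V₁/V₂)^n = 1470 kPa.
W = (P₁V₁−P₂V₂)/(n−1) = (288×52.7−1470×13.7)/0.21 = -23700 J.
ΔU = nCvΔT = 3.80×20.8×(638−481) = 12400 J.
Q = ΔU + W = -11200 J.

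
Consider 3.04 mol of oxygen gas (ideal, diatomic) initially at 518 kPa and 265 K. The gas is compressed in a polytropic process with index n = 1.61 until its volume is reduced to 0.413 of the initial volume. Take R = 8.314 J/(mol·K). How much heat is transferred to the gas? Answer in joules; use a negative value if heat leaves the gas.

4120 J

V₁ = nRT₁/P₁ = 3.04×8.314×265/518 = 12.9 L.
Polytropic n=1.61: T₂ = T₁(V₁/V₂)^(n−1) = 265×(2.42)^0.61 = 454 K; P₂ = P₁(V₁/V₂)^n = 2150 kPa.
W = (P₁V₁−P₂V₂)/(n−1) = (518×12.9−2150×5.34)/0.61 = -7850 J.
ΔU = nCvΔT = 3.04×20.8×(454−265) = 12000 J.
Q = ΔU + W = 4120 J.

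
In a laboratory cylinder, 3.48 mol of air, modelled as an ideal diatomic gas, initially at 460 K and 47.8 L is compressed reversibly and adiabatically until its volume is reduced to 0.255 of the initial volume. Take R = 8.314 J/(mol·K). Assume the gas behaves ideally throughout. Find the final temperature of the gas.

P₁ = nRT₁/V₁ = 3.48×8.314×460/47.8 = 278 kPa.
Adiabatic: TV^(γ−1) = const ⇒ T₂ = 460×(3.92)^0.400 = 795 K; PV^γ = const ⇒ P₂ = 1890 kPa.

795 K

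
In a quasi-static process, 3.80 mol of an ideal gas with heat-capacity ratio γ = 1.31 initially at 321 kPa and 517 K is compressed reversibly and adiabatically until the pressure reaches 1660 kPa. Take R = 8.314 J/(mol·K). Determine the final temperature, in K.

763 K

V₁ = nRT₁/P₁ = 3.80×8.314×517/321 = 50.9 L.
Adiabatic: T₂/T₁ = (P₂/P₁)^((γ−1)/γ) ⇒ T₂ = 517×(5.17)^0.237 = 763 K; V₂ = 14.5 L.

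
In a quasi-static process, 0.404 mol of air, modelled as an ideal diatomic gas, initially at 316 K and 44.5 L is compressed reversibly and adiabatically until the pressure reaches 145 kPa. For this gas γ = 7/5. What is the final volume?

P₁ = nRT₁/V₁ = 0.404×8.314×316/44.5 = 23.9 kPa.
Adiabatic: T₂/T₁ = (P₂/P₁)^((γ−1)/γ) ⇒ T₂ = 316×(6.08)^0.286 = 529 K; V₂ = 12.3 L.

12.3 L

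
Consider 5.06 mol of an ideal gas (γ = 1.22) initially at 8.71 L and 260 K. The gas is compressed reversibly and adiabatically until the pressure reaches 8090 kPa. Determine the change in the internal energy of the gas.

P₁ = nRT₁/V₁ = 5.06×8.314×260/8.71 = 1260 kPa.
Adiabatic: T₂/T₁ = (P₂/P₁)^((γ−1)/γ) ⇒ T₂ = 260×(6.44)^0.180 = 364 K; V₂ = 1.89 L.
For an ideal gas ΔU = nCvΔT with Cv = R/(γ−1) = 37.8 J/(mol·K).
ΔU = 5.06×37.8×(364−260) = 19800 J.

19800 J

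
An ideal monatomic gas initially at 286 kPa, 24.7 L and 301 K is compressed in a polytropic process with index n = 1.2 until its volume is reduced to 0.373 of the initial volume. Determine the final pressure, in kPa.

934 kPa

Polytropic n=1.2: T₂ = T₁(V₁/V₂)^(n−1) = 301×(2.68)^0.20 = 367 K; P₂ = P₁(V₁/V₂)^n = 934 kPa.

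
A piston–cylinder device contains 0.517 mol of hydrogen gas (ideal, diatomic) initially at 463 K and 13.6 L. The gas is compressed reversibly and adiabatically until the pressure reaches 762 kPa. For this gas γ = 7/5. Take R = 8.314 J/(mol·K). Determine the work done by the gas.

-3000 J

P₁ = nRT₁/V₁ = 0.517×8.314×463/13.6 = 146 kPa.
Adiabatic: T₂/T₁ = (P₂/P₁)^((γ−1)/γ) ⇒ T₂ = 463×(5.21)^0.286 = 742 K; V₂ = 4.18 L.
ΔU = nCvΔT = 0.517×20.8×(742−463) = 3000 J.
Q = 0 for an adiabatic process, so W = −ΔU = -3000 J.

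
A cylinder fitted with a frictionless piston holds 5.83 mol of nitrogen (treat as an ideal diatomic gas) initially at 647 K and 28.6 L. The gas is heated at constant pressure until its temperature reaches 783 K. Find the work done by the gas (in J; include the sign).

P₁ = nRT₁/V₁ = 5.83×8.314×647/28.6 = 1100 kPa.
Isobaric: P stays 1100 kPa; V/T = const ⇒ T₂ = 783 K, V₂ = 34.6 L.
W = PΔV = 1100×(34.6−28.6) kPa·L = 6590 J.

6590 J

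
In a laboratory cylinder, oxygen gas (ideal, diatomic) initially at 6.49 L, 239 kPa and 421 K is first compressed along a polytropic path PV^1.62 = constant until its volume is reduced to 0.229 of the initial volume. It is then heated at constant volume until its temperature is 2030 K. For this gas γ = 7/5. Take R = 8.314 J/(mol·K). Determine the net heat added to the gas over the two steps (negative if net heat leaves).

11100 J

n = P₁V₁/(RT₁) = 239×6.49/(8.314×421) = 0.443 mol.
Step 1 — Polytropic n=1.62: T₂ = T₁(V₁/V₂)^(n−1) = 421×(4.37)^0.62 = 1050 K; P₂ = P₁(V₁/V₂)^n = 2600 kPa.
W = (P₁V₁−P₂V₂)/(n−1) = (239×6.49−2600×1.49)/0.62 = -3740 J.
ΔU = nCvΔT = 0.443×20.8×(1050−421) = 5790 J.
Q = ΔU + W = 2060 J.
State after step 1: P = 2600 kPa, V = 1.49 L, T = 1050 K.
Step 2 — Isochoric: V stays 1.49 L; P/T = const ⇒ T₂ = 2030 K, P₂ = 5030 kPa.
W = 0 (no volume change).
ΔU = nCvΔT = 0.443×20.8×(2030−1050) = 9030 J.
Q = ΔU = 9030 J.
Net over both steps: W = -3740 J, Q = 11100 J, ΔU = 14800 J.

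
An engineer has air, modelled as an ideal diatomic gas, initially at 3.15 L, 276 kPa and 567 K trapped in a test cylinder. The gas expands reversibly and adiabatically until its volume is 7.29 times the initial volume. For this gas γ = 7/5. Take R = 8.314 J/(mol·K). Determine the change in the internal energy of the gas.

-1190 J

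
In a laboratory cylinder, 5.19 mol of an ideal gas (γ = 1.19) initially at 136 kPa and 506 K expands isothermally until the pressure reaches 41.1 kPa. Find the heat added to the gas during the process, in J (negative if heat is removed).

26100 J

V₁ = nRT₁/P₁ = 5.19×8.314×506/136 = 161 L.
Isothermal: T stays 506 K; PV = const ⇒ V₂ = 531 L, P₂ = 41.1 kPa.
ΔU = 0 (ideal gas, T constant).
W = nRT ln(V₂/V₁) = 5.19×8.314×506×ln(3.31) = 26100 J.
Q = ΔU + W = 26100 J.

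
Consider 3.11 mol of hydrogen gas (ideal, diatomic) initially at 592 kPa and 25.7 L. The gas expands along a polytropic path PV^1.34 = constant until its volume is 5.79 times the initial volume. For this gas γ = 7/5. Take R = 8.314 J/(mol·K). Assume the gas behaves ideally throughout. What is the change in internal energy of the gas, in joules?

-17100 J

T₁ = P₁V₁/(nR) = 592×25.7/(3.11×8.314) = 588 K.
Polytropic n=1.34: T₂ = T₁(V₁/V₂)^(n−1) = 588×(0.173)^0.34 = 324 K; P₂ = P₁(V₁/V₂)^n = 56.3 kPa.
For an ideal gas ΔU = nCvΔT with Cv = (5/2)R = 20.8 J/(mol·K).
ΔU = 3.11×20.8×(324−588) = -17100 J.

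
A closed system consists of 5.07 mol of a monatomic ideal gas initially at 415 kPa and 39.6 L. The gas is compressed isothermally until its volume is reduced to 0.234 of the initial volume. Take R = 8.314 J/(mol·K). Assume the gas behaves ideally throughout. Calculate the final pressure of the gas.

1770 kPa

T₁ = P₁V₁/(nR) = 415×39.6/(5.07×8.314) = 390 K.
Isothermal: T stays 390 K; PV = const ⇒ V₂ = 9.27 L, P₂ = 1770 kPa.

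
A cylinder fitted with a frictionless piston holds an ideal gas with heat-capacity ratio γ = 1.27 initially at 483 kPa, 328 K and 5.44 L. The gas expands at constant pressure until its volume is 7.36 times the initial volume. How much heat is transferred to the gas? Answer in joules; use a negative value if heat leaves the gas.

n = P₁V₁/(RT₁) = 483×5.44/(8.314×328) = 0.964 mol.
Isobaric: P stays 483 kPa; V/T = const ⇒ T₂ = 2410 K, V₂ = 40.0 L.
W = PΔV = 483×(40.0−5.44) kPa·L = 16700 J.
ΔU = nCvΔT = 0.964×30.8×(2410−328) = 61900 J.
Q = ΔU + W = nCpΔT = 78600 J.

78600 J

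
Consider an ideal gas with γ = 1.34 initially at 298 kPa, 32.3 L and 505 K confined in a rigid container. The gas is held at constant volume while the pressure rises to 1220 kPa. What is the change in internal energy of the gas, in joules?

n = P₁V₁/(RT₁) = 298×32.3/(8.314×505) = 2.29 mol.
Isochoric: V stays 32.3 L; P/T = const ⇒ T₂ = 2070 K, P₂ = 1220 kPa.
For an ideal gas ΔU = nCvΔT with Cv = R/(γ−1) = 24.5 J/(mol·K).
ΔU = 2.29×24.5×(2070−505) = 87600 J.

87600 J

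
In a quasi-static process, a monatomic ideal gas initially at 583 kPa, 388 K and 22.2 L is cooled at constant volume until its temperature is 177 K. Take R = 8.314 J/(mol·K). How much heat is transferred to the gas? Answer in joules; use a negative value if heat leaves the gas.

-10600 J

n = P₁V₁/(RT₁) = 583×22.2/(8.314×388) = 4.01 mol.
Isochoric: V stays 22.2 L; P/T = const ⇒ T₂ = 177 K, P₂ = 266 kPa.
W = 0 (no volume change).
ΔU = nCvΔT = 4.01×12.5×(177−388) = -10600 J.
Q = ΔU = -10600 J.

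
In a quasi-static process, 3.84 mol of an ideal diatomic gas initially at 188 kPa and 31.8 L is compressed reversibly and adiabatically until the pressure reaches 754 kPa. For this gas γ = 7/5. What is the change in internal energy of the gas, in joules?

7280 J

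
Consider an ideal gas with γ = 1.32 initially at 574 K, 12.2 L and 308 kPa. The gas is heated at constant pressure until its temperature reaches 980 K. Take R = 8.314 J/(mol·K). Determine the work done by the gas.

n = P₁V₁/(RT₁) = 308×12.2/(8.314×574) = 0.787 mol.
Isobaric: P stays 308 kPa; V/T = const ⇒ T₂ = 980 K, V₂ = 20.8 L.
W = PΔV = 308×(20.8−12.2) kPa·L = 2660 J.

2660 J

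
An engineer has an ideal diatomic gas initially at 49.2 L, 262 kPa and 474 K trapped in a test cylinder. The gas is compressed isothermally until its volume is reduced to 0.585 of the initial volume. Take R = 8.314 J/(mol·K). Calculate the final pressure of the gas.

Isothermal: T stays 474 K; PV = const ⇒ V₂ = 28.8 L, P₂ = 448 kPa.

448 kPa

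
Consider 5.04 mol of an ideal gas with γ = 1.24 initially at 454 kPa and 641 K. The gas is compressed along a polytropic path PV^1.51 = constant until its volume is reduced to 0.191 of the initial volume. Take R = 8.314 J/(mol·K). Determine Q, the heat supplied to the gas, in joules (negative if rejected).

78600 J

V₁ = nRT₁/P₁ = 5.04×8.314×641/454 = 59.2 L.
Polytropic n=1.51: T₂ = T₁(V₁/V₂)^(n−1) = 641×(5.24)^0.51 = 1490 K; P₂ = P₁(V₁/V₂)^n = 5530 kPa.
W = (P₁V₁−P₂V₂)/(n−1) = (454×59.2−5530×11.3)/0.51 = -69900 J.
ΔU = nCvΔT = 5.04×34.6×(1490−641) = 148000 J.
Q = ΔU + W = 78600 J.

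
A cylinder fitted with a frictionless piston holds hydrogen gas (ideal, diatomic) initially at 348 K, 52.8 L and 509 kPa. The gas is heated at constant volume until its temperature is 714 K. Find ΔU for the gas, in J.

n = P₁V₁/(RT₁) = 509×52.8/(8.314×348) = 9.29 mol.
Isochoric: V stays 52.8 L; P/T = const ⇒ T₂ = 714 K, P₂ = 1040 kPa.
For an ideal gas ΔU = nCvΔT with Cv = (5/2)R = 20.8 J/(mol·K).
ΔU = 9.29×20.8×(714−348) = 70700 J.

70700 J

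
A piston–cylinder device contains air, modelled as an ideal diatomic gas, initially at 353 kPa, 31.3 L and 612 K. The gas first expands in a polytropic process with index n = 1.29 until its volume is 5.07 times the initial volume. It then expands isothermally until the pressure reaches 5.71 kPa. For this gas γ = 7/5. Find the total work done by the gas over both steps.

n = P₁V₁/(RT₁) = 353×31.3/(8.314×612) = 2.17 mol.
Step 1 — Polytropic n=1.29: T₂ = T₁(V₁/V₂)^(n−1) = 612×(0.197)^0.29 = 382 K; P₂ = P₁(V₁/V₂)^n = 43.5 kPa.
W = (P₁V₁−P₂V₂)/(n−1) = (353×31.3−43.5×159)/0.29 = 14300 J.
ΔU = nCvΔT = 2.17×20.8×(382−612) = -10400 J.
Q = ΔU + W = 3930 J.
State after step 1: P = 43.5 kPa, V = 159 L, T = 382 K.
Step 2 — Isothermal: T stays 382 K; PV = const ⇒ V₂ = 1210 L, P₂ = 5.71 kPa.
ΔU = 0 (ideal gas, T constant).
W = nRT ln(V₂/V₁) = 2.17×8.314×382×ln(7.62) = 14000 J.
Q = ΔU + W = 14000 J.
Net over both steps: W = 28300 J, Q = 17900 J, ΔU = -10400 J.

28300 J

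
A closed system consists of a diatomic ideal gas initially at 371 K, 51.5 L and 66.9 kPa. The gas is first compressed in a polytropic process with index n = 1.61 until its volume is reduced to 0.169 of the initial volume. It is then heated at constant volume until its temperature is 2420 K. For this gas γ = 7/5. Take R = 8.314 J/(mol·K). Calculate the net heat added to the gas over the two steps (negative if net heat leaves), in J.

n = P₁V₁/(RT₁) = 66.9×51.5/(8.314×371) = 1.12 mol.
Step 1 — Polytropic n=1.61: T₂ = T₁(V₁/V₂)^(n−1) = 371×(5.92)^0.61 = 1100 K; P₂ = P₁(V₁/V₂)^n = 1170 kPa.
W = (P₁V₁−P₂V₂)/(n−1) = (66.9×51.5−1170×8.70)/0.61 = -11100 J.
ΔU = nCvΔT = 1.12×20.8×(1100−371) = 16900 J.
Q = ΔU + W = 5810 J.
State after step 1: P = 1170 kPa, V = 8.70 L, T = 1100 K.
Step 2 — Isochoric: V stays 8.70 L; P/T = const ⇒ T₂ = 2420 K, P₂ = 2580 kPa.
W = 0 (no volume change).
ΔU = nCvΔT = 1.12×20.8×(2420−1100) = 30700 J.
Q = ΔU = 30700 J.
Net over both steps: W = -11100 J, Q = 36500 J, ΔU = 47600 J.

36500 J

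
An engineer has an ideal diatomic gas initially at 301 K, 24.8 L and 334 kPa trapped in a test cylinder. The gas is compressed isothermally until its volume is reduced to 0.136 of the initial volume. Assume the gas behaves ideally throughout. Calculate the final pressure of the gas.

Isothermal: T stays 301 K; PV = const ⇒ V₂ = 3.37 L, P₂ = 2460 kPa.

2460 kPa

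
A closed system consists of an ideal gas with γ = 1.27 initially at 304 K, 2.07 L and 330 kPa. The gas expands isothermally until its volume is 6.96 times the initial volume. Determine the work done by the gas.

n = P₁V₁/(RT₁) = 330×2.07/(8.314×304) = 0.270 mol.
Isothermal: T stays 304 K; PV = const ⇒ V₂ = 14.4 L, P₂ = 47.4 kPa.
W = nRT ln(V₂/V₁) = 0.270×8.314×304×ln(6.96) = 1330 J.

1330 J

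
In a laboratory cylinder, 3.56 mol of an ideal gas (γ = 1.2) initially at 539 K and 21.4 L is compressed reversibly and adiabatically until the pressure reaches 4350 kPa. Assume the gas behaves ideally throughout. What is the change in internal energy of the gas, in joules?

P₁ = nRT₁/V₁ = 3.56×8.314×539/21.4 = 745 kPa.
Adiabatic: T₂/T₁ = (P₂/P₁)^((γ−1)/γ) ⇒ T₂ = 539×(5.84)^0.167 = 723 K; V₂ = 4.92 L.
For an ideal gas ΔU = nCvΔT with Cv = R/(γ−1) = 41.6 J/(mol·K).
ΔU = 3.56×41.6×(723−539) = 27300 J.

27300 J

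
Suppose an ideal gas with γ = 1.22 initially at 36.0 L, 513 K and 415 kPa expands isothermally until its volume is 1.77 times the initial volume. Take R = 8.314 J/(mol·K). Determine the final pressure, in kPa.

234 kPa

Isothermal: T stays 513 K; PV = const ⇒ V₂ = 63.7 L, P₂ = 234 kPa.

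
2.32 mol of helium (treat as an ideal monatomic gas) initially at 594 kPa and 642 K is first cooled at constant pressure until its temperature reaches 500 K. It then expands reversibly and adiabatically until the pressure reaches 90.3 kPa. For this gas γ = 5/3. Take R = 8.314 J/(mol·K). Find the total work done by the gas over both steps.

4920 J

V₁ = nRT₁/P₁ = 2.32×8.314×642/594 = 20.8 L.
Step 1 — Isobaric: P stays 594 kPa; V/T = const ⇒ T₂ = 500 K, V₂ = 16.2 L.
W = PΔV = 594×(16.2−20.8) kPa·L = -2740 J.
ΔU = nCvΔT = 2.32×12.5×(500−642) = -4110 J.
Q = ΔU + W = nCpΔT = -6850 J.
State after step 1: P = 594 kPa, V = 16.2 L, T = 500 K.
Step 2 — Adiabatic: T₂/T₁ = (P₂/P₁)^((γ−1)/γ) ⇒ T₂ = 500×(0.152)^0.400 = 235 K; V₂ = 50.3 L.
ΔU = nCvΔT = 2.32×12.5×(235−500) = -7660 J.
Q = 0 for an adiabatic process, so W = −ΔU = 7660 J.
Net over both steps: W = 4920 J, Q = -6850 J, ΔU = -11800 J.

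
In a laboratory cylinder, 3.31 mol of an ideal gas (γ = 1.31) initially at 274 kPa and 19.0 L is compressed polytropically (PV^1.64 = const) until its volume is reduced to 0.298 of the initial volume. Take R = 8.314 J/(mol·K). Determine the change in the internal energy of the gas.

19700 J

T₁ = P₁V₁/(nR) = 274×19.0/(3.31×8.314) = 189 K.
Polytropic n=1.64: T₂ = T₁(V₁/V₂)^(n−1) = 189×(3.36)^0.64 = 411 K; P₂ = P₁(V₁/V₂)^n = 2000 kPa.
For an ideal gas ΔU = nCvΔT with Cv = R/(γ−1) = 26.8 J/(mol·K).
ΔU = 3.31×26.8×(411−189) = 19700 J.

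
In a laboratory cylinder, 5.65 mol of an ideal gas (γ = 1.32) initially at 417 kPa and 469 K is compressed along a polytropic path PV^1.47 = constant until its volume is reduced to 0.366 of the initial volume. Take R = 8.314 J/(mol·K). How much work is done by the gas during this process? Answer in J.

V₁ = nRT₁/P₁ = 5.65×8.314×469/417 = 52.8 L.
Polytropic n=1.47: T₂ = T₁(V₁/V₂)^(n−1) = 469×(2.73)^0.47 = 752 K; P₂ = P₁(V₁/V₂)^n = 1830 kPa.
W = (P₁V₁−P₂V₂)/(n−1) = (417×52.8−1830×19.3)/0.47 = -28300 J.

-28300 J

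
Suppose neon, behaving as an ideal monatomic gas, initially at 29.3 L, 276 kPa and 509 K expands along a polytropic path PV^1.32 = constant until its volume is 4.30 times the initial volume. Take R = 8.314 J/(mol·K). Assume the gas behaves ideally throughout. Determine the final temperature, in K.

319 K

Polytropic n=1.32: T₂ = T₁(V₁/V₂)^(n−1) = 509×(0.233)^0.32 = 319 K; P₂ = P₁(V₁/V₂)^n = 40.2 kPa.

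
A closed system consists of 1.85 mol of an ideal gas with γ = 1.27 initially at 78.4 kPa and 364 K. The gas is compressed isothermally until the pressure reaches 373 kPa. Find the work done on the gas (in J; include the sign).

V₁ = nRT₁/P₁ = 1.85×8.314×364/78.4 = 71.4 L.
Isothermal: T stays 364 K; PV = const ⇒ V₂ = 15.0 L, P₂ = 373 kPa.
W = nRT ln(V₂/V₁) = 1.85×8.314×364×ln(0.210) = -8730 J.
Work done on the gas = −W_by = 8730 J.

8730 J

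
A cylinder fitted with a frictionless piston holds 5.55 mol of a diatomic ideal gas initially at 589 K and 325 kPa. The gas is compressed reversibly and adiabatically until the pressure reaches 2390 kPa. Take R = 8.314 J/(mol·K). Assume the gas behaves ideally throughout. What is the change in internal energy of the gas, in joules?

V₁ = nRT₁/P₁ = 5.55×8.314×589/325 = 83.6 L.
Adiabatic: T₂/T₁ = (P₂/P₁)^((γ−1)/γ) ⇒ T₂ = 589×(7.35)^0.286 = 1040 K; V₂ = 20.1 L.
For an ideal gas ΔU = nCvΔT with Cv = (5/2)R = 20.8 J/(mol·K).
ΔU = 5.55×20.8×(1040−589) = 52200 J.

52200 J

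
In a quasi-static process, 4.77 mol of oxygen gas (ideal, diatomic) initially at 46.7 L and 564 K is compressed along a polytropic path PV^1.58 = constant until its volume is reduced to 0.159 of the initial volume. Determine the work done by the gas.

P₁ = nRT₁/V₁ = 4.77×8.314×564/46.7 = 479 kPa.
Polytropic n=1.58: T₂ = T₁(V₁/V₂)^(n−1) = 564×(6.29)^0.58 = 1640 K; P₂ = P₁(V₁/V₂)^n = 8750 kPa.
W = (P₁V₁−P₂V₂)/(n−1) = (479×46.7−8750×7.43)/0.58 = -73500 J.

-73500 J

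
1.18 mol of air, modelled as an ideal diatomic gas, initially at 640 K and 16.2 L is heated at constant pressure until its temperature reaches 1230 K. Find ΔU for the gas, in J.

P₁ = nRT₁/V₁ = 1.18×8.314×640/16.2 = 388 kPa.
Isobaric: P stays 388 kPa; V/T = const ⇒ T₂ = 1230 K, V₂ = 31.1 L.
For an ideal gas ΔU = nCvΔT with Cv = (5/2)R = 20.8 J/(mol·K).
ΔU = 1.18×20.8×(1230−640) = 14500 J.

14500 J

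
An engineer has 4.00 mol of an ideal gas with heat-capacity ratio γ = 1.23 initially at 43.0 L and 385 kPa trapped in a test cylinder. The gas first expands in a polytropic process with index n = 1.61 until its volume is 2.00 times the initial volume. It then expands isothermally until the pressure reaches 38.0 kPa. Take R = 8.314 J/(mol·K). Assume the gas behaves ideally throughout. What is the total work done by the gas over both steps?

22400 J

T₁ = P₁V₁/(nR) = 385×43.0/(4.00×8.314) = 498 K.
Step 1 — Polytropic n=1.61: T₂ = T₁(V₁/V₂)^(n−1) = 498×(0.500)^0.61 = 326 K; P₂ = P₁(V₁/V₂)^n = 126 kPa.
W = (P₁V₁−P₂V₂)/(n−1) = (385×43.0−126×86.0)/0.61 = 9360 J.
ΔU = nCvΔT = 4.00×36.1×(326−498) = -24800 J.
Q = ΔU + W = -15500 J.
State after step 1: P = 126 kPa, V = 86.0 L, T = 326 K.
Step 2 — Isothermal: T stays 326 K; PV = const ⇒ V₂ = 285 L, P₂ = 38.0 kPa.
ΔU = 0 (ideal gas, T constant).
W = nRT ln(V₂/V₁) = 4.00×8.314×326×ln(3.32) = 13000 J.
Q = ΔU + W = 13000 J.
Net over both steps: W = 22400 J, Q = -2450 J, ΔU = -24800 J.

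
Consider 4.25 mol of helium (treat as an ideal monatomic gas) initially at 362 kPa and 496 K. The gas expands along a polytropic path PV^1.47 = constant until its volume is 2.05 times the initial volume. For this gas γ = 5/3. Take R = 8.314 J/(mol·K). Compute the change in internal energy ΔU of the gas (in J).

-7530 J

V₁ = nRT₁/P₁ = 4.25×8.314×496/362 = 48.4 L.
Polytropic n=1.47: T₂ = T₁(V₁/V₂)^(n−1) = 496×(0.488)^0.47 = 354 K; P₂ = P₁(V₁/V₂)^n = 126 kPa.
For an ideal gas ΔU = nCvΔT with Cv = (3/2)R = 12.5 J/(mol·K).
ΔU = 4.25×12.5×(354−496) = -7530 J.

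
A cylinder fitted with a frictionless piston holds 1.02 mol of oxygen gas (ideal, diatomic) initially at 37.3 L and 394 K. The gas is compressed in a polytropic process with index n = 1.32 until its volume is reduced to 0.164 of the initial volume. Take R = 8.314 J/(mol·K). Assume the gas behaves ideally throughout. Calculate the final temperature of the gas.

703 K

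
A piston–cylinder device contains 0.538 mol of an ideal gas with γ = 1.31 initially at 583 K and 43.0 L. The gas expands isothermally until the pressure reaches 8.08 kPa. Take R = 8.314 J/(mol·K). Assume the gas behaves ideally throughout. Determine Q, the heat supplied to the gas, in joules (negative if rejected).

5260 J

P₁ = nRT₁/V₁ = 0.538×8.314×583/43.0 = 60.6 kPa.
Isothermal: T stays 583 K; PV = const ⇒ V₂ = 323 L, P₂ = 8.08 kPa.
ΔU = 0 (ideal gas, T constant).
W = nRT ln(V₂/V₁) = 0.538×8.314×583×ln(7.51) = 5260 J.
Q = ΔU + W = 5260 J.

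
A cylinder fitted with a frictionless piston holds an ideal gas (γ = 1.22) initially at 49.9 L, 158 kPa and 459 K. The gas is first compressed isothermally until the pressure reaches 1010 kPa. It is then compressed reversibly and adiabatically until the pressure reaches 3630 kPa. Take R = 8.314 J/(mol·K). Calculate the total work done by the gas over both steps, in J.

-23900 J

n = P₁V₁/(RT₁) = 158×49.9/(8.314×459) = 2.07 mol.
Step 1 — Isothermal: T stays 459 K; PV = const ⇒ V₂ = 7.81 L, P₂ = 1010 kPa.
ΔU = 0 (ideal gas, T constant).
W = nRT ln(V₂/V₁) = 2.07×8.314×459×ln(0.156) = -14600 J.
Q = ΔU + W = -14600 J.
State after step 1: P = 1010 kPa, V = 7.81 L, T = 459 K.
Step 2 — Adiabatic: T₂/T₁ = (P₂/P₁)^((γ−1)/γ) ⇒ T₂ = 459×(3.59)^0.180 = 578 K; V₂ = 2.74 L.
ΔU = nCvΔT = 2.07×37.8×(578−459) = 9300 J.
Q = 0 for an adiabatic process, so W = −ΔU = -9300 J.
Net over both steps: W = -23900 J, Q = -14600 J, ΔU = 9300 J.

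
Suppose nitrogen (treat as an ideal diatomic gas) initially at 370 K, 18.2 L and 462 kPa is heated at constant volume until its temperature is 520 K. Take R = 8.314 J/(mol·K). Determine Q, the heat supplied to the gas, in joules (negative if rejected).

n = P₁V₁/(RT₁) = 462×18.2/(8.314×370) = 2.73 mol.
Isochoric: V stays 18.2 L; P/T = const ⇒ T₂ = 520 K, P₂ = 649 kPa.
W = 0 (no volume change).
ΔU = nCvΔT = 2.73×20.8×(520−370) = 8520 J.
Q = ΔU = 8520 J.

8520 J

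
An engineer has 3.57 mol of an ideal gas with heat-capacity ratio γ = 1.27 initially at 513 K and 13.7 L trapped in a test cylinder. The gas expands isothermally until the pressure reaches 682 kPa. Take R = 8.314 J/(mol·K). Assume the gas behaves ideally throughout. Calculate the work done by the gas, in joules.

P₁ = nRT₁/V₁ = 3.57×8.314×513/13.7 = 1110 kPa.
Isothermal: T stays 513 K; PV = const ⇒ V₂ = 22.3 L, P₂ = 682 kPa.
W = nRT ln(V₂/V₁) = 3.57×8.314×513×ln(1.63) = 7440 J.

7440 J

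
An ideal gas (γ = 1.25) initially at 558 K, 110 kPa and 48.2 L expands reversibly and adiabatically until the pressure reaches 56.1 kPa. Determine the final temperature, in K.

Adiabatic: T₂/T₁ = (P₂/P₁)^((γ−1)/γ) ⇒ T₂ = 558×(0.510)^0.200 = 488 K; V₂ = 82.6 L.

488 K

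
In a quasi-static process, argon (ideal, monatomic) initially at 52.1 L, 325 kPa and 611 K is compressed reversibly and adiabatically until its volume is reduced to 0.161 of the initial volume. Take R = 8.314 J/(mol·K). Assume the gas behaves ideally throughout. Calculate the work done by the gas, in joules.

-60400 J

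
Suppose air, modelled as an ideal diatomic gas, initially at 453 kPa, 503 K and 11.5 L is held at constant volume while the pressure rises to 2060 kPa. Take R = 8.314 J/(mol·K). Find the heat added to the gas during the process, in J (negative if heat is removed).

n = P₁V₁/(RT₁) = 453×11.5/(8.314×503) = 1.25 mol.
Isochoric: V stays 11.5 L; P/T = const ⇒ T₂ = 2290 K, P₂ = 2060 kPa.
W = 0 (no volume change).
ΔU = nCvΔT = 1.25×20.8×(2290−503) = 46200 J.
Q = ΔU = 46200 J.

46200 J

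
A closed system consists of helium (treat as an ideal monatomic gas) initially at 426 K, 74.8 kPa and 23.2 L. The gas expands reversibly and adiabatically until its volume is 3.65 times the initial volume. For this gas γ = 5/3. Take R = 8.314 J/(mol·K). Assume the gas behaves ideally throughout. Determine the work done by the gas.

1500 J

n = P₁V₁/(RT₁) = 74.8×23.2/(8.314×426) = 0.490 mol.
Adiabatic: TV^(γ−1) = const ⇒ T₂ = 426×(0.274)^0.667 = 180 K; PV^γ = const ⇒ P₂ = 8.64 kPa.
ΔU = nCvΔT = 0.490×12.5×(180−426) = -1500 J.
Q = 0 for an adiabatic process, so W = −ΔU = 1500 J.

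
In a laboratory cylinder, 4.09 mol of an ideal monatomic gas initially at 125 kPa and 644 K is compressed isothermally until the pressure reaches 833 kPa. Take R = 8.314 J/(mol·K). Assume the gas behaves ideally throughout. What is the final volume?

26.3 L

V₁ = nRT₁/P₁ = 4.09×8.314×644/125 = 175 L.
Isothermal: T stays 644 K; PV = const ⇒ V₂ = 26.3 L, P₂ = 833 kPa.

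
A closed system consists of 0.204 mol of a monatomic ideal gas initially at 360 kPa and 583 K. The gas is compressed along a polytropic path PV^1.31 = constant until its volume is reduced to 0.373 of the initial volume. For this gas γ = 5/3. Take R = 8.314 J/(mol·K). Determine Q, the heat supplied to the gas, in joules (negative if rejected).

V₁ = nRT₁/P₁ = 0.204×8.314×583/360 = 2.75 L.
Polytropic n=1.31: T₂ = T₁(V₁/V₂)^(n−1) = 583×(2.68)^0.31 = 791 K; P₂ = P₁(V₁/V₂)^n = 1310 kPa.
W = (P₁V₁−P₂V₂)/(n−1) = (360×2.75−1310×1.02)/0.31 = -1140 J.
ΔU = nCvΔT = 0.204×12.5×(791−583) = 530 J.
Q = ΔU + W = -610 J.

-610 J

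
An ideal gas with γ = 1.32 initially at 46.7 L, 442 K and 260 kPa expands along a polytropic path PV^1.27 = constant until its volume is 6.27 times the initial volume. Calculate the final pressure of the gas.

25.3 kPa

Polytropic n=1.27: T₂ = T₁(V₁/V₂)^(n−1) = 442×(0.159)^0.27 = 269 K; P₂ = P₁(V₁/V₂)^n = 25.3 kPa.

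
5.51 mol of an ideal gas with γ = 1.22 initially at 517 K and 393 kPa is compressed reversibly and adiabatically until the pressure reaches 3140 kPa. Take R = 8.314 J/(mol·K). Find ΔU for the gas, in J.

48900 J

V₁ = nRT₁/P₁ = 5.51×8.314×517/393 = 60.3 L.
Adiabatic: T₂/T₁ = (P₂/P₁)^((γ−1)/γ) ⇒ T₂ = 517×(7.99)^0.180 = 752 K; V₂ = 11.0 L.
For an ideal gas ΔU = nCvΔT with Cv = R/(γ−1) = 37.8 J/(mol·K).
ΔU = 5.51×37.8×(752−517) = 48900 J.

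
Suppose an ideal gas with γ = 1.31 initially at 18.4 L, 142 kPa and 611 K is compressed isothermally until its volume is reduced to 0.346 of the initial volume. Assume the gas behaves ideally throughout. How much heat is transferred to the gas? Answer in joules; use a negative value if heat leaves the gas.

-2770 J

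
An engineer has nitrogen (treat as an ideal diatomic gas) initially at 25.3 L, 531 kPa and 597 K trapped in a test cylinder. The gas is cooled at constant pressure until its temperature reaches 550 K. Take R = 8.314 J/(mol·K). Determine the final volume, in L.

Isobaric: P stays 531 kPa; V/T = const ⇒ T₂ = 550 K, V₂ = 23.3 L.

23.3 L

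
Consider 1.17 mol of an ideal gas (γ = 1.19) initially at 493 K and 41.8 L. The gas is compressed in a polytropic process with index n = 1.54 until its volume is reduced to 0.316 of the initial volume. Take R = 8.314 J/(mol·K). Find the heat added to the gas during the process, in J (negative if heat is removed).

P₁ = nRT₁/V₁ = 1.17×8.314×493/41.8 = 115 kPa.
Polytropic n=1.54: T₂ = T₁(V₁/V₂)^(n−1) = 493×(3.16)^0.54 = 918 K; P₂ = P₁(V₁/V₂)^n = 676 kPa.
W = (P₁V₁−P₂V₂)/(n−1) = (115×41.8−676×13.2)/0.54 = -7660 J.
ΔU = nCvΔT = 1.17×43.8×(918−493) = 21800 J.
Q = ΔU + W = 14100 J.

14100 J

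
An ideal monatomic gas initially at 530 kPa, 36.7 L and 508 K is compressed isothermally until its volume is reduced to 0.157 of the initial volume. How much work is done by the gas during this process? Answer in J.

-36000 J

n = P₁V₁/(RT₁) = 530×36.7/(8.314×508) = 4.61 mol.
Isothermal: T stays 508 K; PV = const ⇒ V₂ = 5.76 L, P₂ = 3380 kPa.
W = nRT ln(V₂/V₁) = 4.61×8.314×508×ln(0.157) = -36000 J.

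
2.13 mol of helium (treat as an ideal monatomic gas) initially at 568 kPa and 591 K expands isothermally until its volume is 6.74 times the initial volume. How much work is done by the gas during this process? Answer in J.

V₁ = nRT₁/P₁ = 2.13×8.314×591/568 = 18.4 L.
Isothermal: T stays 591 K; PV = const ⇒ V₂ = 124 L, P₂ = 84.3 kPa.
W = nRT ln(V₂/V₁) = 2.13×8.314×591×ln(6.74) = 20000 J.

20000 J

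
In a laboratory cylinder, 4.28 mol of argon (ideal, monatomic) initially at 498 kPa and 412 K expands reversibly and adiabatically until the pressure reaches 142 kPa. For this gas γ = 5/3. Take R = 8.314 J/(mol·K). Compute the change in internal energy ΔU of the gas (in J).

-8680 J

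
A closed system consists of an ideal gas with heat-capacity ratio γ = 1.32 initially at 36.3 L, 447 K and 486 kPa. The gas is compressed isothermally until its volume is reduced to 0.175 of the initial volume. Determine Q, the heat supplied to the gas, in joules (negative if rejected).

-30700 J

n = P₁V₁/(RT₁) = 486×36.3/(8.314×447) = 4.75 mol.
Isothermal: T stays 447 K; PV = const ⇒ V₂ = 6.35 L, P₂ = 2780 kPa.
ΔU = 0 (ideal gas, T constant).
W = nRT ln(V₂/V₁) = 4.75×8.314×447×ln(0.175) = -30700 J.
Q = ΔU + W = -30700 J.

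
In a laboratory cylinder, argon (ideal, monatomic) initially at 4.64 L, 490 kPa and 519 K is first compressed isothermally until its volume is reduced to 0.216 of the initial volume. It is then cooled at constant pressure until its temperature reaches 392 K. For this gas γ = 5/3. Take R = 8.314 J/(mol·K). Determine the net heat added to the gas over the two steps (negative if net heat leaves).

n = P₁V₁/(RT₁) = 490×4.64/(8.314×519) = 0.527 mol.
Step 1 — Isothermal: T stays 519 K; PV = const ⇒ V₂ = 1.00 L, P₂ = 2270 kPa.
ΔU = 0 (ideal gas, T constant).
W = nRT ln(V₂/V₁) = 0.527×8.314×519×ln(0.216) = -3480 J.
Q = ΔU + W = -3480 J.
State after step 1: P = 2270 kPa, V = 1.00 L, T = 519 K.
Step 2 — Isobaric: P stays 2270 kPa; V/T = const ⇒ T₂ = 392 K, V₂ = 0.757 L.
W = PΔV = 2270×(0.757−1.00) kPa·L = -556 J.
ΔU = nCvΔT = 0.527×12.5×(392−519) = -835 J.
Q = ΔU + W = nCpΔT = -1390 J.
Net over both steps: W = -4040 J, Q = -4880 J, ΔU = -835 J.

-4880 J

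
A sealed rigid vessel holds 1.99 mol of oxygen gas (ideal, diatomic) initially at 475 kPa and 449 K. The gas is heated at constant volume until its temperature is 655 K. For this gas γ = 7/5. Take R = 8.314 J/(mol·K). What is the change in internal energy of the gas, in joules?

8520 J

V₁ = nRT₁/P₁ = 1.99×8.314×449/475 = 15.6 L.
Isochoric: V stays 15.6 L; P/T = const ⇒ T₂ = 655 K, P₂ = 693 kPa.
For an ideal gas ΔU = nCvΔT with Cv = (5/2)R = 20.8 J/(mol·K).
ΔU = 1.99×20.8×(655−449) = 8520 J.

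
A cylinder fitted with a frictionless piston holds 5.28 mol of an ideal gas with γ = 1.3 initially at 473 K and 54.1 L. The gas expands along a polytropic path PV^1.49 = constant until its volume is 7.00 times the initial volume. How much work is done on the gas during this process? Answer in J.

P₁ = nRT₁/V₁ = 5.28×8.314×473/54.1 = 384 kPa.
Polytropic n=1.49: T₂ = T₁(V₁/V₂)^(n−1) = 473×(0.143)^0.49 = 182 K; P₂ = P₁(V₁/V₂)^n = 21.1 kPa.
W = (P₁V₁−P₂V₂)/(n−1) = (384×54.1−21.1×379)/0.49 = 26000 J.
Work done on the gas = −W_by = -26000 J.

-26000 J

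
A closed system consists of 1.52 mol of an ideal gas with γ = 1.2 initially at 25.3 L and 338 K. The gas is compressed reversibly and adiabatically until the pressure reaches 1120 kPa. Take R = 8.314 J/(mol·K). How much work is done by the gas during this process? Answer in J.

-7920 J

P₁ = nRT₁/V₁ = 1.52×8.314×338/25.3 = 169 kPa.
Adiabatic: T₂/T₁ = (P₂/P₁)^((γ−1)/γ) ⇒ T₂ = 338×(6.63)^0.167 = 463 K; V₂ = 5.23 L.
ΔU = nCvΔT = 1.52×41.6×(463−338) = 7920 J.
Q = 0 for an adiabatic process, so W = −ΔU = -7920 J.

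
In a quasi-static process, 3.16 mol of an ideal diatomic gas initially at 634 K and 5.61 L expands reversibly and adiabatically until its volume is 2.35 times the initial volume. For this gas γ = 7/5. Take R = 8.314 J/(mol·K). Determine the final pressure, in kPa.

P₁ = nRT₁/V₁ = 3.16×8.314×634/5.61 = 2970 kPa.
Adiabatic: TV^(γ−1) = const ⇒ T₂ = 634×(0.426)^0.400 = 450 K; PV^γ = const ⇒ P₂ = 898 kPa.

898 kPa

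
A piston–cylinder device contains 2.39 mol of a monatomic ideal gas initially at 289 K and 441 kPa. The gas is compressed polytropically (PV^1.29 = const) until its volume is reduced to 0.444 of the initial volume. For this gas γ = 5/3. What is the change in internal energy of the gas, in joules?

V₁ = nRT₁/P₁ = 2.39×8.314×289/441 = 13.0 L.
Polytropic n=1.29: T₂ = T₁(V₁/V₂)^(n−1) = 289×(2.25)^0.29 = 366 K; P₂ = P₁(V₁/V₂)^n = 1260 kPa.
For an ideal gas ΔU = nCvΔT with Cv = (3/2)R = 12.5 J/(mol·K).
ΔU = 2.39×12.5×(366−289) = 2290 J.

2290 J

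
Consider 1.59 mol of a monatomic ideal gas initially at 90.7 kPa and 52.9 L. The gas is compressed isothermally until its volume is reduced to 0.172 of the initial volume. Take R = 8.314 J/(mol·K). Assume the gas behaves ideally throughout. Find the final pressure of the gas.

527 kPa

T₁ = P₁V₁/(nR) = 90.7×52.9/(1.59×8.314) = 363 K.
Isothermal: T stays 363 K; PV = const ⇒ V₂ = 9.10 L, P₂ = 527 kPa.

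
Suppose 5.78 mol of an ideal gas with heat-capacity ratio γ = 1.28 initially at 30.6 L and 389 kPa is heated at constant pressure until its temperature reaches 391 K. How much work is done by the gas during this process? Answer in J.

T₁ = P₁V₁/(nR) = 389×30.6/(5.78×8.314) = 248 K.
Isobaric: P stays 389 kPa; V/T = const ⇒ T₂ = 391 K, V₂ = 48.3 L.
W = PΔV = 389×(48.3−30.6) kPa·L = 6890 J.

6890 J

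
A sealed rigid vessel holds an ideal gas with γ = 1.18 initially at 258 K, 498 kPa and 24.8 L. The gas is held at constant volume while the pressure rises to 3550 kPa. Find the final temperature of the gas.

1840 K

Isochoric: V stays 24.8 L; P/T = const ⇒ T₂ = 1840 K, P₂ = 3550 kPa.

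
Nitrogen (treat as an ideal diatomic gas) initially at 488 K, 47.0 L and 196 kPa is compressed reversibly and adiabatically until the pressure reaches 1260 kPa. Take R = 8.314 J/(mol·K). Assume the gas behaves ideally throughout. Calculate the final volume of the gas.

Adiabatic: T₂/T₁ = (P₂/P₁)^((γ−1)/γ) ⇒ T₂ = 488×(6.43)^0.286 = 830 K; V₂ = 12.4 L.

12.4 L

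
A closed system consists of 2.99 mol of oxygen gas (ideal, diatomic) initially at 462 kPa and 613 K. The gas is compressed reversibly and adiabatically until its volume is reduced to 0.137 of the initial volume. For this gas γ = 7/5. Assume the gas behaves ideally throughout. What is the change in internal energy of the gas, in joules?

V₁ = nRT₁/P₁ = 2.99×8.314×613/462 = 33.0 L.
Adiabatic: TV^(γ−1) = const ⇒ T₂ = 613×(7.30)^0.400 = 1360 K; PV^γ = const ⇒ P₂ = 7470 kPa.
For an ideal gas ΔU = nCvΔT with Cv = (5/2)R = 20.8 J/(mol·K).
ΔU = 2.99×20.8×(1360−613) = 46300 J.

46300 J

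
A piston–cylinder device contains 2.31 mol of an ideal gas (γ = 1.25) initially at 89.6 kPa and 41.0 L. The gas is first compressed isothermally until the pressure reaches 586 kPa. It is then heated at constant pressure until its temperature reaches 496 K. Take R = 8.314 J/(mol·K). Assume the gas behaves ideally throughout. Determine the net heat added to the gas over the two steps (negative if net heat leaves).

22400 J

T₁ = P₁V₁/(nR) = 89.6×41.0/(2.31×8.314) = 191 K.
Step 1 — Isothermal: T stays 191 K; PV = const ⇒ V₂ = 6.27 L, P₂ = 586 kPa.
ΔU = 0 (ideal gas, T constant).
W = nRT ln(V₂/V₁) = 2.31×8.314×191×ln(0.153) = -6900 J.
Q = ΔU + W = -6900 J.
State after step 1: P = 586 kPa, V = 6.27 L, T = 191 K.
Step 2 — Isobaric: P stays 586 kPa; V/T = const ⇒ T₂ = 496 K, V₂ = 16.3 L.
W = PΔV = 586×(16.3−6.27) kPa·L = 5850 J.
ΔU = nCvΔT = 2.31×33.3×(496−191) = 23400 J.
Q = ΔU + W = nCpΔT = 29300 J.
Net over both steps: W = -1050 J, Q = 22400 J, ΔU = 23400 J.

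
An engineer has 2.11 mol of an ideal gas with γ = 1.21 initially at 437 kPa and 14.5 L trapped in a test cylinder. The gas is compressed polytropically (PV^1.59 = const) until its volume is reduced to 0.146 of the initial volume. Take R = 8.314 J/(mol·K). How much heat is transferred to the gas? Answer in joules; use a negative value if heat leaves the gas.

T₁ = P₁V₁/(nR) = 437×14.5/(2.11×8.314) = 361 K.
Polytropic n=1.59: T₂ = T₁(V₁/V₂)^(n−1) = 361×(6.85)^0.59 = 1120 K; P₂ = P₁(V₁/V₂)^n = 9310 kPa.
W = (P₁V₁−P₂V₂)/(n−1) = (437×14.5−9310×2.12)/0.59 = -22700 J.
ΔU = nCvΔT = 2.11×39.6×(1120−361) = 63700 J.
Q = ΔU + W = 41000 J.

41000 J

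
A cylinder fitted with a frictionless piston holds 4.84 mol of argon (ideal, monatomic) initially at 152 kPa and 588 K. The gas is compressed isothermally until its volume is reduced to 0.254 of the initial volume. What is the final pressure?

598 kPa

V₁ = nRT₁/P₁ = 4.84×8.314×588/152 = 156 L.
Isothermal: T stays 588 K; PV = const ⇒ V₂ = 39.5 L, P₂ = 598 kPa.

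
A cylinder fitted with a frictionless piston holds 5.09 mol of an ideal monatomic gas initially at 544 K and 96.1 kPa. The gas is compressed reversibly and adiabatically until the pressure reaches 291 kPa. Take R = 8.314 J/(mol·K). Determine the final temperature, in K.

847 K

V₁ = nRT₁/P₁ = 5.09×8.314×544/96.1 = 240 L.
Adiabatic: T₂/T₁ = (P₂/P₁)^((γ−1)/γ) ⇒ T₂ = 544×(3.03)^0.400 = 847 K; V₂ = 123 L.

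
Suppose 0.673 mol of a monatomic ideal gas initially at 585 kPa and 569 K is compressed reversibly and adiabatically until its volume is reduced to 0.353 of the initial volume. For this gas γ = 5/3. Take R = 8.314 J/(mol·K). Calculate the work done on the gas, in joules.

V₁ = nRT₁/P₁ = 0.673×8.314×569/585 = 5.44 L.
Adiabatic: TV^(γ−1) = const ⇒ T₂ = 569×(2.83)^0.667 = 1140 K; PV^γ = const ⇒ P₂ = 3320 kPa.
ΔU = nCvΔT = 0.673×12.5×(1140−569) = 4790 J.
Q = 0 for an adiabatic process, so W = −ΔU = -4790 J.
Work done on the gas = −W_by = 4790 J.

4790 J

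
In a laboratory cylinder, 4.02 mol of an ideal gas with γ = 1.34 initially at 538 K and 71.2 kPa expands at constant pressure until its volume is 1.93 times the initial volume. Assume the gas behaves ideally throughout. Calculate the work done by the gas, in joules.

V₁ = nRT₁/P₁ = 4.02×8.314×538/71.2 = 253 L.
Isobaric: P stays 71.2 kPa; V/T = const ⇒ T₂ = 1040 K, V₂ = 487 L.
W = PΔV = 71.2×(487−253) kPa·L = 16700 J.

16700 J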